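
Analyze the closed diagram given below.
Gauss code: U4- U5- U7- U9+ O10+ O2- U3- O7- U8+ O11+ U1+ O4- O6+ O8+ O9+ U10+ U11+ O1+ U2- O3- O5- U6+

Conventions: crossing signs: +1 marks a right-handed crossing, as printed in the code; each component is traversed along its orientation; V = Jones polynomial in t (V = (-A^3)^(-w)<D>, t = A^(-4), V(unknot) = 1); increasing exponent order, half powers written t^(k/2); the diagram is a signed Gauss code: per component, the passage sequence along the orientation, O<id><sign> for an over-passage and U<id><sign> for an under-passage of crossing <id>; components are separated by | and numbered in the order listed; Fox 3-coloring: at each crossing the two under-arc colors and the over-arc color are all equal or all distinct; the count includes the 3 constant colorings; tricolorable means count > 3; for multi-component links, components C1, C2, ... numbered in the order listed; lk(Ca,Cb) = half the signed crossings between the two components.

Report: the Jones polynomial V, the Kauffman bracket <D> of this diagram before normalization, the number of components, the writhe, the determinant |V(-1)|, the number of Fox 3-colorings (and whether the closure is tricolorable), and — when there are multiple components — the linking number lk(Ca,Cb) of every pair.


Jones polynomial: V(t) = -t^-1 + 2 - t + 2t^2 - t^3 + t^4 - t^5
<D> = A^-17 - A^-13 + A^-9 - 2A^-5 + A^-1 - 2A^3 + A^7; writhe +1
components 1, writhe +1 (11 crossings)
3-colorings: 9 of 3^11, det 9 — tricolorable
note: w = +1 (over 11 crossings) is diagram-only; (-A^3)^(-1) removes it from V


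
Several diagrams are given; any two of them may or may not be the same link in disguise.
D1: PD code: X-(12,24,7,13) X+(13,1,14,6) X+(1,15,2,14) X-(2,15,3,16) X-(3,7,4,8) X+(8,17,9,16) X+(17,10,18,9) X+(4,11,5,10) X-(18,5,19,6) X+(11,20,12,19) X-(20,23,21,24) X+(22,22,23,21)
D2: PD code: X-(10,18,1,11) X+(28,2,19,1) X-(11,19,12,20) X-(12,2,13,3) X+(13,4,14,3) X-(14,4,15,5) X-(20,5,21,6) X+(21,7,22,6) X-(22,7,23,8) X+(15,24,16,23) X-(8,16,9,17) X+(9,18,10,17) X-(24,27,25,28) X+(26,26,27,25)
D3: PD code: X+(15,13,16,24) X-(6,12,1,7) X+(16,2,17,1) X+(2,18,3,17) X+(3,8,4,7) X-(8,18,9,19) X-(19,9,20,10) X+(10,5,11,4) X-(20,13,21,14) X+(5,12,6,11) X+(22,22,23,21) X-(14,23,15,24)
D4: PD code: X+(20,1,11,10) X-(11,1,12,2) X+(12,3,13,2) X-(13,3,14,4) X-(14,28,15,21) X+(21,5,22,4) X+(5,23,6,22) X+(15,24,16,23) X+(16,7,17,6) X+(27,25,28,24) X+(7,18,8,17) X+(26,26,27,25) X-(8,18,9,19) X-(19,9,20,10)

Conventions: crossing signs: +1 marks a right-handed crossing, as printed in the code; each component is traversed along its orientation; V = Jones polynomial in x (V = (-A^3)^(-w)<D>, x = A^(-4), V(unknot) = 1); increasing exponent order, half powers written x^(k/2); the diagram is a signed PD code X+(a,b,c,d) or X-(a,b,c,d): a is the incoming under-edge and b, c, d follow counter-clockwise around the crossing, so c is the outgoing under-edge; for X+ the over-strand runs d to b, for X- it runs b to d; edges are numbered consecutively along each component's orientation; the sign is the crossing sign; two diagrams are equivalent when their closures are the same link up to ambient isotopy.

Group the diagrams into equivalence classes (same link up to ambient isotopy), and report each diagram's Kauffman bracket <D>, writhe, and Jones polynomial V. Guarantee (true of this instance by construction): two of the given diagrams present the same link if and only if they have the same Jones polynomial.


classes: {D1, D4} | {D2} | {D3}
V(D1) = 1 + x + x^2 + x^3  [12 crossings, <D> = A^-6 + A^-2 + A^2 + A^6, w = +2]
V(D2) = x^-3 + x^-2 + x^-1 + 1  [14 crossings, <D> = A^-6 + A^-2 + A^2 + A^6, w = -2]
D3 (bracket A^-10 + A^-2 + 2A^6; 12 crossings at w = +2): V = 2 + x^2 + x^4
V(D4) = 1 + x + x^2 + x^3  [14 crossings, <D> = 1 + A^4 + A^8 + A^12, w = +4]
note: comparing 4 Jones polynomials yields 3 groups


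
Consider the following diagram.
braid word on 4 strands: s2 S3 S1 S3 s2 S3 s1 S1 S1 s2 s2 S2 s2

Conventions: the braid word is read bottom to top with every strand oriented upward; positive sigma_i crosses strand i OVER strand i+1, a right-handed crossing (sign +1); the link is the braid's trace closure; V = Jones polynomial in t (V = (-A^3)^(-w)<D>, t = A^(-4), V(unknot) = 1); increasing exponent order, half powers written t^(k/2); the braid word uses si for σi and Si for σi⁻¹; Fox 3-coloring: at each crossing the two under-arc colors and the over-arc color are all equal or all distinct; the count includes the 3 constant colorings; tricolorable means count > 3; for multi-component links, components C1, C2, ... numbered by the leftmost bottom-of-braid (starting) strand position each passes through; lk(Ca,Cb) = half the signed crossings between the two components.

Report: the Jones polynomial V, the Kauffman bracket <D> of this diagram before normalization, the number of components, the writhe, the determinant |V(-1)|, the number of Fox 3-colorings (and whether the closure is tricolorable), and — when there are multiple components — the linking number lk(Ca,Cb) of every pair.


Jones polynomial: V(t) = -t^-5 + 2t^-4 - 4t^-3 + 7t^-2 - 7t^-1 + 8 - 7t + 5t^2 - 3t^3 + t^4
<D> = -A^-19 + 3A^-15 - 5A^-11 + 7A^-7 - 8A^-3 + 7A - 7A^5 + 4A^9 - 2A^13 + A^17; writhe -1
components 1, writhe -1 (13 crossings)
3-colorings: 9 of 3^13, det 45 — tricolorable
note: |V(-1)| = 45: so tricolorable, since 3 divides 45


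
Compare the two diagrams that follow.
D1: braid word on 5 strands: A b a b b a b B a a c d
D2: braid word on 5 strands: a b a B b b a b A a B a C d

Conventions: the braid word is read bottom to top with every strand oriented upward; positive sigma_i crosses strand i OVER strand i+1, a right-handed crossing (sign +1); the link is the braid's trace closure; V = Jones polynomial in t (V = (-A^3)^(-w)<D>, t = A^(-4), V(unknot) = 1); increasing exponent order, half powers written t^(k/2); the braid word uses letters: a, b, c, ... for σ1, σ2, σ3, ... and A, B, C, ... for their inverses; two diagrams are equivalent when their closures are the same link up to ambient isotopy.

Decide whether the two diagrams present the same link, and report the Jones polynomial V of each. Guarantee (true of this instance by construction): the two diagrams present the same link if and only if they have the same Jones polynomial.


equivalent: yes
D1 (bracket -A^-4 + 1 - A^4 + A^8 + A^16; 12 crossings at w = +8): V = t^2 + t^4 - t^5 + t^6 - t^7
V(D2) = t^2 + t^4 - t^5 + t^6 - t^7  [14 crossings, <D> = -A^-10 + A^-6 - A^-2 + A^2 + A^10, w = +6]
observation: all 2 diagrams share one V(t), hence one class


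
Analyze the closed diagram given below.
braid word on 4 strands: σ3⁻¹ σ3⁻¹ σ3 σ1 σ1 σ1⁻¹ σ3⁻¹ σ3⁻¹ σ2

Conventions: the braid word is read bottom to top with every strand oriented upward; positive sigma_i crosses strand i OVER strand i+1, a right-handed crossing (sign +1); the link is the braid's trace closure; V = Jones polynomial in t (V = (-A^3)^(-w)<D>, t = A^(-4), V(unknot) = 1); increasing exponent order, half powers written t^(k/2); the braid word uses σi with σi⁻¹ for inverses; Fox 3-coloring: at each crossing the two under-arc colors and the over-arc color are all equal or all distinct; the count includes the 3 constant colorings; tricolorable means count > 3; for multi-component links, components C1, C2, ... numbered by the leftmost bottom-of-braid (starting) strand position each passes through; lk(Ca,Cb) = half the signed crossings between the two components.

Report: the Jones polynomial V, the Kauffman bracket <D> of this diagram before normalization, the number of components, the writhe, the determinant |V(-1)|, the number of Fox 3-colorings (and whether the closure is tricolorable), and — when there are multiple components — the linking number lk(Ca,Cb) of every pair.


Jones polynomial: V(t) = -t^-4 + t^-3 + t^-1
<D> = -A - A^9 + A^13; writhe -1
components 1, writhe -1 (9 crossings)
3-colorings: 9 of 3^9, det 3 — tricolorable
note: V spans 3 powers of t: at least 3 crossings in any diagram


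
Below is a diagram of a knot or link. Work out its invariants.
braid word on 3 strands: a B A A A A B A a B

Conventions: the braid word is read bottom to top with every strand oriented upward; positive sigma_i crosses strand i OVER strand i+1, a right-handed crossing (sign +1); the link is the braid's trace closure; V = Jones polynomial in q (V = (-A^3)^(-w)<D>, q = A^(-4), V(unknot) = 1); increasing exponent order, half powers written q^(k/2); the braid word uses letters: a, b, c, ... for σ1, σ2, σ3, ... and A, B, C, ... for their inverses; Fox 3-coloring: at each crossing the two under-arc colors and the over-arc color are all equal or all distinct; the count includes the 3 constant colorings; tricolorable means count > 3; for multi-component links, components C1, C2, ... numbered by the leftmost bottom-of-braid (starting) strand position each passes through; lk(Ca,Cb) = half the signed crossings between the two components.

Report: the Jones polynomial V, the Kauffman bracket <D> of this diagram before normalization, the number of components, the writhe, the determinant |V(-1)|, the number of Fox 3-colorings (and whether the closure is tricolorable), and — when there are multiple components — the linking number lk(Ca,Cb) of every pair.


V = -q^-9 + 2q^-8 - 3q^-7 + 3q^-6 - 3q^-5 + 3q^-4 - q^-3 + q^-2
<D> = A^-10 - A^-6 + 3A^-2 - 3A^2 + 3A^6 - 3A^10 + 2A^14 - A^18 (w = -6)
1 component over 10 crossings, w = -6
3 Fox colorings among 3^10, |V(-1)| = 17: not tricolorable
why: w = -6 (over 10 crossings) is diagram-only; (-A^3)^(6) removes it from V


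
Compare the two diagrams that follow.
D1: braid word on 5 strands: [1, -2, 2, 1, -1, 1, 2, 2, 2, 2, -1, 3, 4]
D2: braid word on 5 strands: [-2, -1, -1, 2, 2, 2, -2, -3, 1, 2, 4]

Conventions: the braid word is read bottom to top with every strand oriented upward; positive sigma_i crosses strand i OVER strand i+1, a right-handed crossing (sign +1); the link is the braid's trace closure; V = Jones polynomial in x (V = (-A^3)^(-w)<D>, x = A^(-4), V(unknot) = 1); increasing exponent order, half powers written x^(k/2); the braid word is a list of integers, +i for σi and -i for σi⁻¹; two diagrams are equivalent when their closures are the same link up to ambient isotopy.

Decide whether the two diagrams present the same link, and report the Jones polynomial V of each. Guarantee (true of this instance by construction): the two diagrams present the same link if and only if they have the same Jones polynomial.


equivalent: no
V(D1) = -x^(3/2) - x^(7/2) + x^(9/2) - x^(11/2)  (w +7, c 13, <D> = A^-1 - A^3 + A^7 + A^15)
D2 (bracket A^-7 + A; 11 crossings at w = +1): V = -x^(1/2) - x^(5/2)
why: comparing 2 Jones polynomials yields 2 groups


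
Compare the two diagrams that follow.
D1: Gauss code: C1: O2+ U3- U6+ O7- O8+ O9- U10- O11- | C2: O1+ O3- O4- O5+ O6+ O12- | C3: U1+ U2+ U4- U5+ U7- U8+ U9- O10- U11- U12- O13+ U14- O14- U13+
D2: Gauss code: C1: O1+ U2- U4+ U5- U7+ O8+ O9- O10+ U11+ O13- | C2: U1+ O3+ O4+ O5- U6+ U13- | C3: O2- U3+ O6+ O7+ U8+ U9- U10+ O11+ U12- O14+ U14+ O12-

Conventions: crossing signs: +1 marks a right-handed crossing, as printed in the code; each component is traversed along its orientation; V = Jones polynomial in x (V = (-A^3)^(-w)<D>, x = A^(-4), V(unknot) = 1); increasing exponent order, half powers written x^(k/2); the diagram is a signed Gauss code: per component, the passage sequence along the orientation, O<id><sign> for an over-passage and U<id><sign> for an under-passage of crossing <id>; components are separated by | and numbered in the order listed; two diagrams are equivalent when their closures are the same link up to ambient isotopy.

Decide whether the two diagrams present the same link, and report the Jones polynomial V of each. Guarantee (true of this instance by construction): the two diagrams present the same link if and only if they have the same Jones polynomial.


equivalent: no
V(D1) = x^-3 + x^-2 + x^-1 + 1  (w -2, c 14, <D> = A^-6 + A^-2 + A^2 + A^6)
D2 (bracket A^-8 + 2 + A^8; 14 crossings at w = +4): V = x + 2x^3 + x^5
why: 2 classes among 2 diagrams; unequal V(x) rules out equality


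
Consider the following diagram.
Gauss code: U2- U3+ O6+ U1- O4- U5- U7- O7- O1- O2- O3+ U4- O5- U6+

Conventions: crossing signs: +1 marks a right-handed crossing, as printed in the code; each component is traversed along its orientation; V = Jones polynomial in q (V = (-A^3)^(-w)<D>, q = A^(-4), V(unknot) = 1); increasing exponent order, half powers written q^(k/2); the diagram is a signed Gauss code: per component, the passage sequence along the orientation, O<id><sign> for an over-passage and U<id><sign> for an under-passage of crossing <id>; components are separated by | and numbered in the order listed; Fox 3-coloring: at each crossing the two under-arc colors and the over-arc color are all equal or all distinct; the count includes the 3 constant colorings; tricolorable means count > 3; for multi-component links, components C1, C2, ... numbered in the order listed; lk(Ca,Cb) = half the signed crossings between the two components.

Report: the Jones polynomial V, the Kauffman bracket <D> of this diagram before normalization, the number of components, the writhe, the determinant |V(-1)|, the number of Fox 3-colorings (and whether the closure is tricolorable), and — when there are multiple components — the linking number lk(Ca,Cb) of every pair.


V = -q^-4 + q^-3 + q^-1
<D> = -A^-5 - A^3 + A^7 (w = -3)
1 component over 7 crossings, w = -3
9 Fox colorings among 3^7, |V(-1)| = 3: tricolorable
why: |V(-1)| = 3: so tricolorable, since 3 divides 3


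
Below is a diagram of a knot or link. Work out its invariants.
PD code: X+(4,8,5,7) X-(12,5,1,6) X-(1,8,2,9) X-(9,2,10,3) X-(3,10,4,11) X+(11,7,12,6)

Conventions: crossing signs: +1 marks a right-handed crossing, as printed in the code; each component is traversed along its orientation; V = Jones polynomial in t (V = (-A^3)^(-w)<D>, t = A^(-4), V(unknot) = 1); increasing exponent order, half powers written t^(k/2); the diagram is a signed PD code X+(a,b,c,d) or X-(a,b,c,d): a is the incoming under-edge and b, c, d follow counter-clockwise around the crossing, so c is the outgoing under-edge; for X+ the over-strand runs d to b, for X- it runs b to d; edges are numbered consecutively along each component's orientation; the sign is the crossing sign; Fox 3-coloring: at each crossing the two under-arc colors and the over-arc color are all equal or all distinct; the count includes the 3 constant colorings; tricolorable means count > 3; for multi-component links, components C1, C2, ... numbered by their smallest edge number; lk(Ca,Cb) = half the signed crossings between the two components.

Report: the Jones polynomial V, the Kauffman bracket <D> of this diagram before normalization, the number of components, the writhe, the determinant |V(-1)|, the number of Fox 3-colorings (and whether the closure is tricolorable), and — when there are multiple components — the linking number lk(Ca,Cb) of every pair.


Jones polynomial: V(t) = -t^-4 + t^-3 + t^-1
<D> = A^-2 + A^6 - A^10; writhe -2
components 1, writhe -2 (6 crossings)
3-colorings: 9 of 3^6, det 3 — tricolorable
note: V spans 3 powers of t: at least 3 crossings in any diagram


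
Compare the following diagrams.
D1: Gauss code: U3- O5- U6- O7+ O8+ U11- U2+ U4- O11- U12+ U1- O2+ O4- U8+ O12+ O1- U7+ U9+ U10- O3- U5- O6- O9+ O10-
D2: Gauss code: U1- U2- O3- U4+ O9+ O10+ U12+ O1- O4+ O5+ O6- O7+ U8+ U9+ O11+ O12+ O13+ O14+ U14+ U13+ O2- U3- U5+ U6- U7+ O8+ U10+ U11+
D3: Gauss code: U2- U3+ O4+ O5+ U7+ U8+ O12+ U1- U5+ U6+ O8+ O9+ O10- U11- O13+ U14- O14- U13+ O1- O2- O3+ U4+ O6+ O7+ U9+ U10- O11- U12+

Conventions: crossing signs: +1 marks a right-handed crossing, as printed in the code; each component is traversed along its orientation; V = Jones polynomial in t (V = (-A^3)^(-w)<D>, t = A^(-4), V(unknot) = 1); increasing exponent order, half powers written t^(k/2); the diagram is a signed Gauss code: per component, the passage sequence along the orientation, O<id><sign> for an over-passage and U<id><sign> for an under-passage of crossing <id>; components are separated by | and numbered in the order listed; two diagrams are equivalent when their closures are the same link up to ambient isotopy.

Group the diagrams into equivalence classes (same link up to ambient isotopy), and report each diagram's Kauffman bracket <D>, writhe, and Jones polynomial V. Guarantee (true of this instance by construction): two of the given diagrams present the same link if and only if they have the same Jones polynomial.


classes: {D1} | {D2, D3}
V(D1) = -t^-4 + t^-3 + t^-1  [12 crossings, <D> = A^-2 + A^6 - A^10, w = -2]
V(D2) = t - t^2 + 2t^3 - t^4 + t^5 - t^6  [14 crossings, <D> = -A^-6 + A^-2 - A^2 + 2A^6 - A^10 + A^14, w = +6]
D3 (bracket -A^-12 + A^-8 - A^-4 + 2 - A^4 + A^8; 14 crossings at w = +4): V = t - t^2 + 2t^3 - t^4 + t^5 - t^6
note: comparing 3 Jones polynomials yields 2 groups


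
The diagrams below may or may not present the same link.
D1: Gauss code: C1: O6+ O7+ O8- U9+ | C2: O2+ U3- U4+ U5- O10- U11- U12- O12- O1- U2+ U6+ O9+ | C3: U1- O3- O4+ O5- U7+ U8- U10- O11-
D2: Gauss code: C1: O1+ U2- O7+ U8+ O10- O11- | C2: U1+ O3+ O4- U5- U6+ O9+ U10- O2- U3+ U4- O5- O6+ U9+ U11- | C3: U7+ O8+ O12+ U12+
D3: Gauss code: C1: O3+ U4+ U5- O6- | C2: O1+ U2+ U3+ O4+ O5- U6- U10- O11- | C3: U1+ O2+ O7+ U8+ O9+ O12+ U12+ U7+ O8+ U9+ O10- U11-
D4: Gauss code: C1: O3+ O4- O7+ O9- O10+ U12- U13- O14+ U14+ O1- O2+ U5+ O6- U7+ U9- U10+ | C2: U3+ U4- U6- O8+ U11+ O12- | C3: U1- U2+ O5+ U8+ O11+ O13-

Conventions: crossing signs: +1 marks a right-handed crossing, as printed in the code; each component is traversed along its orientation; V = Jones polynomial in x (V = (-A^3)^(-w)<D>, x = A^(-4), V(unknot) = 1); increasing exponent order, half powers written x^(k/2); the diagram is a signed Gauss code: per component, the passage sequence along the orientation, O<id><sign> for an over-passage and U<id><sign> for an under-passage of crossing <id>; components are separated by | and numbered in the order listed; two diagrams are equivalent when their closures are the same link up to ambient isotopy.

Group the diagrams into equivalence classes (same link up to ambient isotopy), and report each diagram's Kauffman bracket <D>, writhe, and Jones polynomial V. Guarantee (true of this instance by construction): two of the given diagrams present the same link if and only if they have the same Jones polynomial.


classes: {D1} | {D2, D4} | {D3}
V(D1) = x^-5 - x^-4 + 2x^-3 - x^-2 + 2x^-1 + x  [12 crossings, <D> = A^-10 + 2A^-2 - A^2 + 2A^6 - A^10 + A^14, w = -2]
V(D2) = x^-2 + 2 + x^2  (w +2, c 12, <D> = A^-2 + 2A^6 + A^14)
V(D3) = 1 + 2x + 2x^2 + x^3 - x^4 - x^5  (w +4, c 12, <D> = -A^-8 - A^-4 + 1 + 2A^4 + 2A^8 + A^12)
V(D4) = x^-2 + 2 + x^2  (w +2, c 14, <D> = A^-2 + 2A^6 + A^14)
note: 3 values of V(x) split the 4 diagrams


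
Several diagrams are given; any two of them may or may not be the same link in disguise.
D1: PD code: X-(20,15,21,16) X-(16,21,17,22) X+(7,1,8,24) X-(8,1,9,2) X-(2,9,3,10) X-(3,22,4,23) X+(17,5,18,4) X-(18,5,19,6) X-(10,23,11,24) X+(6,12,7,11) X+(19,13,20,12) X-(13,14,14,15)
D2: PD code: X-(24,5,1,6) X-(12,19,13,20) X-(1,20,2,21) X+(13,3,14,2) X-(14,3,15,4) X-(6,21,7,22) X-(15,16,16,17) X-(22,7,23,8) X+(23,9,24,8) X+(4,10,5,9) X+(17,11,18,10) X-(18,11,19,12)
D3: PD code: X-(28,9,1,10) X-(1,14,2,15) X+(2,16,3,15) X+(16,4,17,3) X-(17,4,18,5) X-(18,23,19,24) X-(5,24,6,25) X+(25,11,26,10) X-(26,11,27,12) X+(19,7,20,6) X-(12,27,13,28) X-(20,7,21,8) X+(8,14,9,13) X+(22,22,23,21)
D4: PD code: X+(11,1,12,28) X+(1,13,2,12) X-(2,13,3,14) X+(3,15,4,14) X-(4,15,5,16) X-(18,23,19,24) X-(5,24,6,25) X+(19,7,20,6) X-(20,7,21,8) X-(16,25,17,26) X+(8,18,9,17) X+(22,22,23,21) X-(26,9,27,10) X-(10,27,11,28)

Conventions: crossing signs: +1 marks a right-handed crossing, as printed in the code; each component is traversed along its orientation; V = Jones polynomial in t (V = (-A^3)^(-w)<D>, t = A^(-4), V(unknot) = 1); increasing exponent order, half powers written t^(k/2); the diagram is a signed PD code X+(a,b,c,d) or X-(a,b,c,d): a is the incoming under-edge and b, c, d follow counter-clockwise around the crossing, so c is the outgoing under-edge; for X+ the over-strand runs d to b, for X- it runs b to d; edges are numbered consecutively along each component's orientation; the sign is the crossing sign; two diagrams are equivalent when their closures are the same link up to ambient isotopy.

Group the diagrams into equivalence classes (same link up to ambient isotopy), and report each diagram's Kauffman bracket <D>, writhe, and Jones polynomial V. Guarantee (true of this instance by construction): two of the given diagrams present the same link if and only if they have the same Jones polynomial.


grouping into links: {D1, D2, D3, D4}
V(D1) = 1  (w -4, c 12, <D> = A^-12)
V(D2) = 1  (w -4, c 12, <D> = A^-12)
V(D3) = 1  [14 crossings, <D> = A^-6, w = -2]
V(D4) = 1  [14 crossings, <D> = A^-6, w = -2]
why: all 4 diagrams share one V(t), hence one class


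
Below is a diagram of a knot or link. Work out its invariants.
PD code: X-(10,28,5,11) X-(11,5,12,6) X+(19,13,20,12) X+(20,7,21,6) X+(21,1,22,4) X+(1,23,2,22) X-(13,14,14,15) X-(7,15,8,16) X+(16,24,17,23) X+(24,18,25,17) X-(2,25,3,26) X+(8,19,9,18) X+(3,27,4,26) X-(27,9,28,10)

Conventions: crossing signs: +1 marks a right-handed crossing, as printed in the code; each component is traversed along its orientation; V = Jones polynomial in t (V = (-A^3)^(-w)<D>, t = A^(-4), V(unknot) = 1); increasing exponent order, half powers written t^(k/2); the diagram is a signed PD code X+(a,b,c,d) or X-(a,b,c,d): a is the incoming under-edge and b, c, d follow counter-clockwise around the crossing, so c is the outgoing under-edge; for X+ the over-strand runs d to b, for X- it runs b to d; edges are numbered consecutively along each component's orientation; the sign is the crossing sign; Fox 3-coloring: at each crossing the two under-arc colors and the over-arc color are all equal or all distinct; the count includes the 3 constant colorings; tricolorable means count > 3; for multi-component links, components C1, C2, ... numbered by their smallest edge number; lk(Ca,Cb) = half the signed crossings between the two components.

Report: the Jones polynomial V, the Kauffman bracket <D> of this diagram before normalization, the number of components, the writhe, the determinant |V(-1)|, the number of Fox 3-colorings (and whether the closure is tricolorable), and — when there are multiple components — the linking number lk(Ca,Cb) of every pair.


V(t) = t^-2 - t^-1 + 3 - 2t + 4t^2 - 2t^3 + 3t^4 - 2t^5 + t^6 - t^7
bracket: -A^-22 + A^-18 - 2A^-14 + 3A^-10 - 2A^-6 + 4A^-2 - 2A^2 + 3A^6 - A^10 + A^14, w = +2
3 components, writhe +2, over 14 crossings
lk(C1,C2) = 0
linking number lk(C1,C3) = +1
lk(C2,C3): -1
det 20, colorings 3 of 3^14 — not tricolorable
observation: the span of V is 9, within the link bound 14 + 3 - 1


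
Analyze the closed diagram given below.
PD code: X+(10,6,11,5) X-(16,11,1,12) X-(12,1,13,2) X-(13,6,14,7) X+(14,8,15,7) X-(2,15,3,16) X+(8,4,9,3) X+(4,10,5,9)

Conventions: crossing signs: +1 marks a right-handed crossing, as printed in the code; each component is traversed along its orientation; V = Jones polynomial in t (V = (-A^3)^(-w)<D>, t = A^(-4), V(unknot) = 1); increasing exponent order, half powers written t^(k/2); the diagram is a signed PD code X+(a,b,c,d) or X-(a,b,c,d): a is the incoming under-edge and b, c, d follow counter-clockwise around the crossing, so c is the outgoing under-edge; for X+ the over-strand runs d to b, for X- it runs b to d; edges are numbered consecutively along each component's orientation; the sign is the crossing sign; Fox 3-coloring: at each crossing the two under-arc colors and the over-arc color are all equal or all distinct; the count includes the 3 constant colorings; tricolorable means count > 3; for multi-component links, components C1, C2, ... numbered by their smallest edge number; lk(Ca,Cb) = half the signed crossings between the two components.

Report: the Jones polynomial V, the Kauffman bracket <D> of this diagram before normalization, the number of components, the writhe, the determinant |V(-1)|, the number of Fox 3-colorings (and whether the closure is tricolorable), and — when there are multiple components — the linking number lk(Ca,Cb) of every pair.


V(t) = -t^-3 + t^-2 - t^-1 + 3 - t + t^2 - t^3
bracket: -A^-12 + A^-8 - A^-4 + 3 - A^4 + A^8 - A^12, w = 0
1 component, writhe 0, over 8 crossings
det 9, colorings 27 of 3^8 — tricolorable
observation: w = 0 shifts under R1 moves; the (-A^3)^(0) factor cancels that in V


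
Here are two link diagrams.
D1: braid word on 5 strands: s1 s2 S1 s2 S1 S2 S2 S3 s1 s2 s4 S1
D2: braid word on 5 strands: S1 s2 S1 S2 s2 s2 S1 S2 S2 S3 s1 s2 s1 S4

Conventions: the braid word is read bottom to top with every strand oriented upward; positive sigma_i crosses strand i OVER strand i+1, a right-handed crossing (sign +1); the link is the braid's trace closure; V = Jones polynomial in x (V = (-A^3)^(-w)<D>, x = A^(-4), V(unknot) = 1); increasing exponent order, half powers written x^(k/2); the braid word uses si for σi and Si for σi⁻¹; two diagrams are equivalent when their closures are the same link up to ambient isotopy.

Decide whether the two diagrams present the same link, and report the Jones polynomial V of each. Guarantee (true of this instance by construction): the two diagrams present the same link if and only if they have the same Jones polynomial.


equivalent: yes
V(D1) = -x^-3 + 2x^-2 - 2x^-1 + 3 - 2x + 2x^2 - x^3  (w 0, c 12, <D> = -A^-12 + 2A^-8 - 2A^-4 + 3 - 2A^4 + 2A^8 - A^12)
D2 (bracket -A^-18 + 2A^-14 - 2A^-10 + 3A^-6 - 2A^-2 + 2A^2 - A^6; 14 crossings at w = -2): V = -x^-3 + 2x^-2 - 2x^-1 + 3 - 2x + 2x^2 - x^3
why: Markov moves rewrite D1 (12 crossings) into D2 (14)


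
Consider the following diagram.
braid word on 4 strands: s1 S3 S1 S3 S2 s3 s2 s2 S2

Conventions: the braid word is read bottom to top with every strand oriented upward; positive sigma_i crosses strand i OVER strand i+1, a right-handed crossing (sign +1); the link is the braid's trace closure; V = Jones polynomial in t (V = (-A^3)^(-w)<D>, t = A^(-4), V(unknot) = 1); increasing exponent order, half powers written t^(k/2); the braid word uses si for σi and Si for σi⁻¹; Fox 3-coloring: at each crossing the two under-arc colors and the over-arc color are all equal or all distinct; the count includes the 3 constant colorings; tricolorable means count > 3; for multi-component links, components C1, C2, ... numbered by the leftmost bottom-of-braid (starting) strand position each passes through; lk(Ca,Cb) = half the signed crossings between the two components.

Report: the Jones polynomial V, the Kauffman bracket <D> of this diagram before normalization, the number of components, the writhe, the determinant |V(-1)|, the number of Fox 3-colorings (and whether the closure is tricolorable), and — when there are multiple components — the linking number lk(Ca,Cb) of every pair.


Jones polynomial: V(t) = t^-3 + t^-2 + t^-1 + 1
<D> = -A^-3 - A - A^5 - A^9; writhe -1
components 3, writhe -1 (9 crossings)
linking number lk(C1,C2) = 0
lk(C1,C3): 0
lk(C2,C3) = -1
3-colorings: 9 of 3^10, det 0 — tricolorable
note: inverse pairs cancel, leaving σ1 σ3⁻¹ σ1⁻¹ σ3⁻¹ σ2⁻¹ σ3 σ2


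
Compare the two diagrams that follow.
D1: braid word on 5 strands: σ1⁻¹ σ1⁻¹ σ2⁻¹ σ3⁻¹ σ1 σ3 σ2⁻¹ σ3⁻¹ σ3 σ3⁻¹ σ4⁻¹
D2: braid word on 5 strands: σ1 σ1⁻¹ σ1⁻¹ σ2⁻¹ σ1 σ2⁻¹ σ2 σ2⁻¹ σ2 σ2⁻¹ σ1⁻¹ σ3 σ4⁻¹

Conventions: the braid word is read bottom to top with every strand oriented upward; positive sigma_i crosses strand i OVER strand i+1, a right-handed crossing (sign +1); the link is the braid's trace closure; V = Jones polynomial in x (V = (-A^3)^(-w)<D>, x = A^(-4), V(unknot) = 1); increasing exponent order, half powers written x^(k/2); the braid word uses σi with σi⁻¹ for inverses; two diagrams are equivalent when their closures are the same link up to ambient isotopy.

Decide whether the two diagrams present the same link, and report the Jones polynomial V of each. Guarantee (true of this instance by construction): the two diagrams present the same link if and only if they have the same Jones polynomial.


equivalent: yes
V(D1) = -x^(-9/2) - x^(-5/2) + x^(-3/2) - x^(-1/2)  (w -5, c 11, <D> = A^-13 - A^-9 + A^-5 + A^3)
V(D2) = -x^(-9/2) - x^(-5/2) + x^(-3/2) - x^(-1/2)  (w -3, c 13, <D> = A^-7 - A^-3 + A + A^9)
why: one V(x) for all 2 diagrams — one class (guaranteed)


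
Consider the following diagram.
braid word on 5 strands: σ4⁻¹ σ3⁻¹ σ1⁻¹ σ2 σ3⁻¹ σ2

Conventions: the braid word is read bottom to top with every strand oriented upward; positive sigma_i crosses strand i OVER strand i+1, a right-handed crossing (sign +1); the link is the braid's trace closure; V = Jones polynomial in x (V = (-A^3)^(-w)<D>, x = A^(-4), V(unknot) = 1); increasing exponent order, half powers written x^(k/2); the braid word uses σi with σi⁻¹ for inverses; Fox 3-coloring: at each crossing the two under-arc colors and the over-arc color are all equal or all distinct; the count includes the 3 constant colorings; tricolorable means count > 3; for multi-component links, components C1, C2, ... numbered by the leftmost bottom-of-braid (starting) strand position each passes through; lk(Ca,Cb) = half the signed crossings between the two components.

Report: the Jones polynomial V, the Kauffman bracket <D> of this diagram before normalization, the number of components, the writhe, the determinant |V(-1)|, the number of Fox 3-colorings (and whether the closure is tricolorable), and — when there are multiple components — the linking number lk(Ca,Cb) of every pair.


V = x^-2 - x^-1 + 1 - x + x^2
<D> = A^-14 - A^-10 + A^-6 - A^-2 + A^2 (w = -2)
1 component over 6 crossings, w = -2
3 Fox colorings among 3^6, |V(-1)| = 5: not tricolorable
why: det 5 = |V(-1)|; not divisible by 3, so not tricolorable


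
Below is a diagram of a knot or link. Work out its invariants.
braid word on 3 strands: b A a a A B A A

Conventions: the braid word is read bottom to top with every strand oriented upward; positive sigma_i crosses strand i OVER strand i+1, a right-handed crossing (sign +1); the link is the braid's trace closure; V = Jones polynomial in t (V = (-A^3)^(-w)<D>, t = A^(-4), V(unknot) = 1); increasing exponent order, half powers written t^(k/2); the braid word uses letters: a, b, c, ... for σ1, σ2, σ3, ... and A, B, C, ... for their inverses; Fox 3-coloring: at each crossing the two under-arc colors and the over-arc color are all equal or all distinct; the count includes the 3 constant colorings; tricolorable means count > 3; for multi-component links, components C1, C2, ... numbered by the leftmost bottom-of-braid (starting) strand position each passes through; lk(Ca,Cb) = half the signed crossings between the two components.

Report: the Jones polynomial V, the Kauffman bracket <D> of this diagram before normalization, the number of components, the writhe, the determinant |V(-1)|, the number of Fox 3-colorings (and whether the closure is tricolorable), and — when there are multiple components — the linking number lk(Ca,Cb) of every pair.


V(t) = t^-3 + t^-2 + t^-1 + 1
bracket: A^-6 + A^-2 + A^2 + A^6, w = -2
3 components, writhe -2, over 8 crossings
lk(C1,C2) = -1
linking number lk(C1,C3) = 0
lk(C2,C3): 0
det 0, colorings 9 of 3^8 — tricolorable
observation: summing lk over 3 pairs gives -1


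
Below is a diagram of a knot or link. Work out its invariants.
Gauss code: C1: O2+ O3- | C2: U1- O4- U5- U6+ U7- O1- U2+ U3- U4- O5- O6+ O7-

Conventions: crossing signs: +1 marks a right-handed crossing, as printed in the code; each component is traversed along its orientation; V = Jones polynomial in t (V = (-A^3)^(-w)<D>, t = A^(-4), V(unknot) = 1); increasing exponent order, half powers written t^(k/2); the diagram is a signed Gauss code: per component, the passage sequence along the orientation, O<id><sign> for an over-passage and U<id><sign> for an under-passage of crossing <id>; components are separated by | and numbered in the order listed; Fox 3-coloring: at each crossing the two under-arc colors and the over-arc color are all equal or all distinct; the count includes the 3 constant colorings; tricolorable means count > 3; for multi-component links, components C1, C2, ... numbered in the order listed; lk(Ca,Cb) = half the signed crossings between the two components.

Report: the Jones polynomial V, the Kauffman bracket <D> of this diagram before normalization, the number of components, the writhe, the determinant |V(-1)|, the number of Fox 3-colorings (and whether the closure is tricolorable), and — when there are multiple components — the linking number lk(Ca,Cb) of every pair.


V(t) = t^(-9/2) - t^(-5/2) - t^(-3/2) - t^(-1/2)
bracket: A^-7 + A^-3 + A - A^9, w = -3
2 components, writhe -3, over 7 crossings
lk(C1,C2) = 0
det 0, colorings 27 of 3^8 — tricolorable
observation: span 4 respects span(V) <= c + mu - 1 = 8 for this 2-component diagram


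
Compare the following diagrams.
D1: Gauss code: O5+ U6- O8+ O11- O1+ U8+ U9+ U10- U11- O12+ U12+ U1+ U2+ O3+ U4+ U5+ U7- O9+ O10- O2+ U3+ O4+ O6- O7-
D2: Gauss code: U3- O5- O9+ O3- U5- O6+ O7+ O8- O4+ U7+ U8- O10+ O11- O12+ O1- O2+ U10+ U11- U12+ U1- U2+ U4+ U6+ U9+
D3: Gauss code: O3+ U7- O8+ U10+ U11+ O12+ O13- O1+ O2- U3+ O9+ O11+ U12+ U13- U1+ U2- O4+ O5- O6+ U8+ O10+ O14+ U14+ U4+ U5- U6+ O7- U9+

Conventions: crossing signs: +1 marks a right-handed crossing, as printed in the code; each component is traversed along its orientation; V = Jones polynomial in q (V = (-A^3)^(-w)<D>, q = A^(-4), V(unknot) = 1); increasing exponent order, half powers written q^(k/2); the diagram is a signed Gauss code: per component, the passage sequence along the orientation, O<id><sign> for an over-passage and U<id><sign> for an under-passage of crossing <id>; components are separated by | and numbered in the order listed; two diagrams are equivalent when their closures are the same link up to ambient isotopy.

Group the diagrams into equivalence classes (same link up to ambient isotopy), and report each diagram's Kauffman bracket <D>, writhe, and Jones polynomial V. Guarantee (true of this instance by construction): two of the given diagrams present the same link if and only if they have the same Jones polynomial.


classes: {D1} | {D2} | {D3}
V(D1) = q + q^3 - q^4  [12 crossings, <D> = -A^-4 + 1 + A^8, w = +4]
V(D2) = 1  [12 crossings, <D> = A^6, w = +2]
V(D3) = q - q^2 + 2q^3 - q^4 + q^5 - q^6  [14 crossings, <D> = -A^-6 + A^-2 - A^2 + 2A^6 - A^10 + A^14, w = +6]
note: comparing 3 Jones polynomials yields 3 groups


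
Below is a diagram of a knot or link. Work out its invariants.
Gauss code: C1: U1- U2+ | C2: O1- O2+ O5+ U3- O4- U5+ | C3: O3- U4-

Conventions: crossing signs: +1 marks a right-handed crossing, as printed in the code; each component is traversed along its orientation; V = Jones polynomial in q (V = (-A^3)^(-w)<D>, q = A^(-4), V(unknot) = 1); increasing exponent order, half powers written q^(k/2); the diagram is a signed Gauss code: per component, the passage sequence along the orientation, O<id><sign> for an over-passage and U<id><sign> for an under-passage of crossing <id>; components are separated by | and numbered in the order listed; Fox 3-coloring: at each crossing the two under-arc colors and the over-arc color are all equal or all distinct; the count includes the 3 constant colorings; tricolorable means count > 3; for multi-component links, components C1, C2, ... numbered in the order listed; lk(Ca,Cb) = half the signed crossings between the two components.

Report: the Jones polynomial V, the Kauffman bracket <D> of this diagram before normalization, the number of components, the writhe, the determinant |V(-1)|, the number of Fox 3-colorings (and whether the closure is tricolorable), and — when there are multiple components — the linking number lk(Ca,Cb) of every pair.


V(q) = q^-3 + q^-2 + q^-1 + 1
bracket: -A^-3 - A - A^5 - A^9, w = -1
3 components, writhe -1, over 5 crossings
lk(C1,C2) = 0
linking number lk(C1,C3) = 0
lk(C2,C3): -1
det 0, colorings 9 of 3^5 — tricolorable
observation: det 0 = |V(-1)|; divisible by 3, so tricolorable


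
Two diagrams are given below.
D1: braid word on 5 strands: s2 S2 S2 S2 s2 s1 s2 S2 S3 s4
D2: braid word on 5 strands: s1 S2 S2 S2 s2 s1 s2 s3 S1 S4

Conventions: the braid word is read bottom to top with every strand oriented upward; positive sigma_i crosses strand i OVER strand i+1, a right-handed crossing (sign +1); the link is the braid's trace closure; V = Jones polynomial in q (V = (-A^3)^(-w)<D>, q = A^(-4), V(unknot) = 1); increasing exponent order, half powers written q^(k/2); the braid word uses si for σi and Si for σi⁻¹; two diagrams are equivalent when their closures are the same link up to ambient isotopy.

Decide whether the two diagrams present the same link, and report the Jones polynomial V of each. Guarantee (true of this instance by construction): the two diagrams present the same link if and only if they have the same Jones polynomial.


equivalent: yes
V(D1) = 1  (w 0, c 10, <D> = 1)
D2 (bracket 1; 10 crossings at w = 0): V = 1
why: Markov moves rewrite D1 (10 crossings) into D2 (10)


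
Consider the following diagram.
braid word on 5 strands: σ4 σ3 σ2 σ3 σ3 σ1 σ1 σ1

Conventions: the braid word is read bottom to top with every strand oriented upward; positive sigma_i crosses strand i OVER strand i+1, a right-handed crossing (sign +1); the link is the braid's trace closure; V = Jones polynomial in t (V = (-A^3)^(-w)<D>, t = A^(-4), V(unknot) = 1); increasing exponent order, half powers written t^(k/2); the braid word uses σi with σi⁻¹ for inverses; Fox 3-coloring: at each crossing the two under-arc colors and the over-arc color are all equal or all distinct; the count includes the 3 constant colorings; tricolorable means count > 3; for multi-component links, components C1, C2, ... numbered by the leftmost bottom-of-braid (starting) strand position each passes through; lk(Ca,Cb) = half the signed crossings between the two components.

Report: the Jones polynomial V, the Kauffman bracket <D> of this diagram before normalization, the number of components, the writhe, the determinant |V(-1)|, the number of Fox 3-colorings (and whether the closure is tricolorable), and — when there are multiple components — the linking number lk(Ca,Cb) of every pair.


Jones polynomial: V(t) = t^2 + 2t^4 - 2t^5 + t^6 - 2t^7 + t^8
<D> = A^-8 - 2A^-4 + 1 - 2A^4 + 2A^8 + A^16; writhe +8
components 1, writhe +8 (8 crossings)
3-colorings: 27 of 3^8, det 9 — tricolorable
note: V spans 6 powers of t: at least 6 crossings in any diagram


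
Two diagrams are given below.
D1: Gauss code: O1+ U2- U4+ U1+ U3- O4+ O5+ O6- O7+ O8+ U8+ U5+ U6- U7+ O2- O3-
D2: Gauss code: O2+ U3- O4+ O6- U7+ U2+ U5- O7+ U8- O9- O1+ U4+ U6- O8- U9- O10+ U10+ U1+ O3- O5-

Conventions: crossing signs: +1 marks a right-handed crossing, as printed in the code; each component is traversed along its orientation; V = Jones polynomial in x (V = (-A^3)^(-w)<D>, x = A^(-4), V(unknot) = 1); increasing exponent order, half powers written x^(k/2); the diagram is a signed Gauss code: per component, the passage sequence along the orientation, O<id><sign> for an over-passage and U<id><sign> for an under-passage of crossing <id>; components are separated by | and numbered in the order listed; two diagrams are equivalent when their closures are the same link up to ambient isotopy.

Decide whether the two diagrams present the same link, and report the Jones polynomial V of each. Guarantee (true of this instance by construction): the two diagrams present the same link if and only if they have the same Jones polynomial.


equivalent: yes
V(D1) = 1  (w +2, c 8, <D> = A^6)
V(D2) = 1  (w 0, c 10, <D> = 1)
why: Reidemeister moves carry D1 (8 crossings) to D2 (10)


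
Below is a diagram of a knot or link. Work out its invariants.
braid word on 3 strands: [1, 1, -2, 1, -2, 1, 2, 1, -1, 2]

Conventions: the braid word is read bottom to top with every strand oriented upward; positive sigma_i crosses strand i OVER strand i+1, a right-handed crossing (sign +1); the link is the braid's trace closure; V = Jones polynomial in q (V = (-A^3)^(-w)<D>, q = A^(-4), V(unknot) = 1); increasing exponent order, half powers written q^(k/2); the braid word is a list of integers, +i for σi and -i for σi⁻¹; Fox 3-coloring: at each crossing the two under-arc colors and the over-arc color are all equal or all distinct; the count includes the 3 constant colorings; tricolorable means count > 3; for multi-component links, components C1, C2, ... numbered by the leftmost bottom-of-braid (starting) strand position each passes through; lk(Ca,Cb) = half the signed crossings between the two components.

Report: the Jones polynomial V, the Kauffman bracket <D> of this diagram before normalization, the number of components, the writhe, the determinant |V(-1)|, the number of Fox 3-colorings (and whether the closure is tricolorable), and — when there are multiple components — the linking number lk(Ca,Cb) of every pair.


Jones polynomial: V(q) = 2q - 2q^2 + 3q^3 - 3q^4 + 2q^5 - 2q^6 + q^7
<D> = A^-16 - 2A^-12 + 2A^-8 - 3A^-4 + 3 - 2A^4 + 2A^8; writhe +4
components 1, writhe +4 (10 crossings)
3-colorings: 9 of 3^10, det 15 — tricolorable
note: det 15 = |V(-1)|; divisible by 3, so tricolorable
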